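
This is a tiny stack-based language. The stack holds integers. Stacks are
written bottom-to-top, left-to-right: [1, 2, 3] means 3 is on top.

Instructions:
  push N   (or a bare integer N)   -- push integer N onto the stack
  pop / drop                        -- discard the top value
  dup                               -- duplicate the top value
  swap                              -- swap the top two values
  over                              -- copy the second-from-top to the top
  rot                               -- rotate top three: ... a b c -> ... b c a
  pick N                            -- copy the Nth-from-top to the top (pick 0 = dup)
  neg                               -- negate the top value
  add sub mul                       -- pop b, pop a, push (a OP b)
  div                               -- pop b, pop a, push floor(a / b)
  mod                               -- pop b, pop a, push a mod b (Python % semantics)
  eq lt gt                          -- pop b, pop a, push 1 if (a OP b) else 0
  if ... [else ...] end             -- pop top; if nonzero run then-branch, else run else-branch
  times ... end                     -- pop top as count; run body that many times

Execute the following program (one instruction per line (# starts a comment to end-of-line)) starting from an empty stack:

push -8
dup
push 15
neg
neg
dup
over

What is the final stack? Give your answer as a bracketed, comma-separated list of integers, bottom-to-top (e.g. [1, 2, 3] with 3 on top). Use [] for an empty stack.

Answer: [-8, -8, 15, 15, 15]

Derivation:
After 'push -8': [-8]
After 'dup': [-8, -8]
After 'push 15': [-8, -8, 15]
After 'neg': [-8, -8, -15]
After 'neg': [-8, -8, 15]
After 'dup': [-8, -8, 15, 15]
After 'over': [-8, -8, 15, 15, 15]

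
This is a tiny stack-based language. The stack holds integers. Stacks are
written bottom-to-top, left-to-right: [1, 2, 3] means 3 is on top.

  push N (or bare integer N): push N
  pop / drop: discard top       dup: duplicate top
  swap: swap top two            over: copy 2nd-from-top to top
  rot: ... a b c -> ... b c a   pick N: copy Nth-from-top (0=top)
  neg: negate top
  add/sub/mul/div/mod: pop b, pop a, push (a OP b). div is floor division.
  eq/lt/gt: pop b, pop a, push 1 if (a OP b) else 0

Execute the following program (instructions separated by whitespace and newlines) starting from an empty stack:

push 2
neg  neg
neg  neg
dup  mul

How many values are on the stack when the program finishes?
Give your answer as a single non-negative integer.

Answer: 1

Derivation:
After 'push 2': stack = [2] (depth 1)
After 'neg': stack = [-2] (depth 1)
After 'neg': stack = [2] (depth 1)
After 'neg': stack = [-2] (depth 1)
After 'neg': stack = [2] (depth 1)
After 'dup': stack = [2, 2] (depth 2)
After 'mul': stack = [4] (depth 1)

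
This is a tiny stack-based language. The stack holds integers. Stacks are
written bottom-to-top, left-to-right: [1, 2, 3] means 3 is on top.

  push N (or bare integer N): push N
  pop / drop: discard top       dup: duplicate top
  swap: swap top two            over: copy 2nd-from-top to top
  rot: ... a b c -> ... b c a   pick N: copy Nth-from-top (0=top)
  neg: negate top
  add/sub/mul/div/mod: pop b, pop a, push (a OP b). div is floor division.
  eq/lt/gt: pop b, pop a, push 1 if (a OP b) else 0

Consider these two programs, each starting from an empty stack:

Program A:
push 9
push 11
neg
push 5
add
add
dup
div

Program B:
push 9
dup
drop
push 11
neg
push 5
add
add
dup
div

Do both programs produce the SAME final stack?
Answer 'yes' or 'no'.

Program A trace:
  After 'push 9': [9]
  After 'push 11': [9, 11]
  After 'neg': [9, -11]
  After 'push 5': [9, -11, 5]
  After 'add': [9, -6]
  After 'add': [3]
  After 'dup': [3, 3]
  After 'div': [1]
Program A final stack: [1]

Program B trace:
  After 'push 9': [9]
  After 'dup': [9, 9]
  After 'drop': [9]
  After 'push 11': [9, 11]
  After 'neg': [9, -11]
  After 'push 5': [9, -11, 5]
  After 'add': [9, -6]
  After 'add': [3]
  After 'dup': [3, 3]
  After 'div': [1]
Program B final stack: [1]
Same: yes

Answer: yes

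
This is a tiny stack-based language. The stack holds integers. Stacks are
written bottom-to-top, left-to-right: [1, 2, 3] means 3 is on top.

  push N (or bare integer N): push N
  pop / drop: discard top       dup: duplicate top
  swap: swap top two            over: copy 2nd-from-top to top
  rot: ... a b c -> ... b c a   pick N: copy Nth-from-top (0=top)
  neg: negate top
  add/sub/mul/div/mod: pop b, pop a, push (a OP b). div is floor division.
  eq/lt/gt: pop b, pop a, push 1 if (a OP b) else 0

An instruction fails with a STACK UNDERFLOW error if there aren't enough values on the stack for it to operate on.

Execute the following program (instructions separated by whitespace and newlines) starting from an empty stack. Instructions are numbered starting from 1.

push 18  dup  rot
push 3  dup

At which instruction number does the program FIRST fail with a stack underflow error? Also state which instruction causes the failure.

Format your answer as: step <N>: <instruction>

Answer: step 3: rot

Derivation:
Step 1 ('push 18'): stack = [18], depth = 1
Step 2 ('dup'): stack = [18, 18], depth = 2
Step 3 ('rot'): needs 3 value(s) but depth is 2 — STACK UNDERFLOW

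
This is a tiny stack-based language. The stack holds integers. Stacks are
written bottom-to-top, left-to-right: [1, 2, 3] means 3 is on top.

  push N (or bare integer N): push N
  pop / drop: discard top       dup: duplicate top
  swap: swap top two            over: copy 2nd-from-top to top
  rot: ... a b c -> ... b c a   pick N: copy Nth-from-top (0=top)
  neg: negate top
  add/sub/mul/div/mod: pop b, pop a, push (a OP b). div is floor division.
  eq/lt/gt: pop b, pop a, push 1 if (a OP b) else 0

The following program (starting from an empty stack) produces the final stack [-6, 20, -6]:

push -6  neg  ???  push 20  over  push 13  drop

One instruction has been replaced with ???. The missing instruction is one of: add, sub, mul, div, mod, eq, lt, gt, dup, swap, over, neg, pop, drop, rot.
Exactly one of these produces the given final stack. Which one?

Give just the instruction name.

Stack before ???: [6]
Stack after ???:  [-6]
The instruction that transforms [6] -> [-6] is: neg

Answer: neg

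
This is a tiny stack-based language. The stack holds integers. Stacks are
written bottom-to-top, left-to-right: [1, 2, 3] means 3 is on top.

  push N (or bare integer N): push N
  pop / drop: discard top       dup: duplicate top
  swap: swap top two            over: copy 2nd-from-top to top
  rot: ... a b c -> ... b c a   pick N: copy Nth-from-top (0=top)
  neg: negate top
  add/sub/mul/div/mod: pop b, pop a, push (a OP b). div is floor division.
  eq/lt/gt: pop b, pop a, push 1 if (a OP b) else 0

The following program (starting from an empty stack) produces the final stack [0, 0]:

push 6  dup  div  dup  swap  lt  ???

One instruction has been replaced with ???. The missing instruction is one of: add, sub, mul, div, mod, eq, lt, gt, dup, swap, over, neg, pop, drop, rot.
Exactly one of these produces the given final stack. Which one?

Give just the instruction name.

Answer: dup

Derivation:
Stack before ???: [0]
Stack after ???:  [0, 0]
The instruction that transforms [0] -> [0, 0] is: dup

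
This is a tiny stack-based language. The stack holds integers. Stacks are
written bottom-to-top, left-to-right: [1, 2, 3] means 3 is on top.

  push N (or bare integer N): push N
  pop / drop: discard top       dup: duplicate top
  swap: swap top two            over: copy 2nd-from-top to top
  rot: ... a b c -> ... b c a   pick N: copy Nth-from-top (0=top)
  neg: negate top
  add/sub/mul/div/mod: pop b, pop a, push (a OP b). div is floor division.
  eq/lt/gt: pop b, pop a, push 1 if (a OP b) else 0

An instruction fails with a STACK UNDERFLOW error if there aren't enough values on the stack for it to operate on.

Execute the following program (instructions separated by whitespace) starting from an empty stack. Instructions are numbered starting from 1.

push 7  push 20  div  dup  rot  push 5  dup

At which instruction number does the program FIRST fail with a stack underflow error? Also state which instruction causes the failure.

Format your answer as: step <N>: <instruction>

Answer: step 5: rot

Derivation:
Step 1 ('push 7'): stack = [7], depth = 1
Step 2 ('push 20'): stack = [7, 20], depth = 2
Step 3 ('div'): stack = [0], depth = 1
Step 4 ('dup'): stack = [0, 0], depth = 2
Step 5 ('rot'): needs 3 value(s) but depth is 2 — STACK UNDERFLOW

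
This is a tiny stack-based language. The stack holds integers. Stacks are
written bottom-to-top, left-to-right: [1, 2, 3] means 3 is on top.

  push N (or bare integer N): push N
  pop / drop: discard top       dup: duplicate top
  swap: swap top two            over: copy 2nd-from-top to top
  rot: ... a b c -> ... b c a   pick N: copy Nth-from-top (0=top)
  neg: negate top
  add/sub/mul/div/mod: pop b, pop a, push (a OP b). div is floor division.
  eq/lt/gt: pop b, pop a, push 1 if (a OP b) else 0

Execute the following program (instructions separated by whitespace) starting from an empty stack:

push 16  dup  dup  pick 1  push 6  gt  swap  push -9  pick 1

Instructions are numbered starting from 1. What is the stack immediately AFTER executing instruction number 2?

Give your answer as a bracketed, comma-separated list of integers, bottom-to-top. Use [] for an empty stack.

Answer: [16, 16]

Derivation:
Step 1 ('push 16'): [16]
Step 2 ('dup'): [16, 16]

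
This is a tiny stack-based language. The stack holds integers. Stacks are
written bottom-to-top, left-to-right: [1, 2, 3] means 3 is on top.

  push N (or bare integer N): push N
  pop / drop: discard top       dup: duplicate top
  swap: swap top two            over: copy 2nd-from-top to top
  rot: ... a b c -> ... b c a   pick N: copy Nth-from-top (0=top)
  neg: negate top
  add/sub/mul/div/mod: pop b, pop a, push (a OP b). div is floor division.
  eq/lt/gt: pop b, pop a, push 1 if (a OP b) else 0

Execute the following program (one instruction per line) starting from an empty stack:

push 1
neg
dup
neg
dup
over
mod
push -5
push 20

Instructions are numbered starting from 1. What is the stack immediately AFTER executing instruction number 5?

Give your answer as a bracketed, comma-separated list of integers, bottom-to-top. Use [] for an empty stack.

Step 1 ('push 1'): [1]
Step 2 ('neg'): [-1]
Step 3 ('dup'): [-1, -1]
Step 4 ('neg'): [-1, 1]
Step 5 ('dup'): [-1, 1, 1]

Answer: [-1, 1, 1]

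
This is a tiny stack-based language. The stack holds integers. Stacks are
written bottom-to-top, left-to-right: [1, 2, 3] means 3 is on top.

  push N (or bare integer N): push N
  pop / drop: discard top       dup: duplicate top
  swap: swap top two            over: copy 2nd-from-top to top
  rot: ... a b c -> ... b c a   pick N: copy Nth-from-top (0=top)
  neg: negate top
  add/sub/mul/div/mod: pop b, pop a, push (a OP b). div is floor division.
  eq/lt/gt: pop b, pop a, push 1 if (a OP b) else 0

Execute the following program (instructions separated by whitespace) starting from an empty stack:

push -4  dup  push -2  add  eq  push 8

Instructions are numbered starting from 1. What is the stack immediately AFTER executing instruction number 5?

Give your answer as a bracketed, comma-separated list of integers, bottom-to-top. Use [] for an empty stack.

Step 1 ('push -4'): [-4]
Step 2 ('dup'): [-4, -4]
Step 3 ('push -2'): [-4, -4, -2]
Step 4 ('add'): [-4, -6]
Step 5 ('eq'): [0]

Answer: [0]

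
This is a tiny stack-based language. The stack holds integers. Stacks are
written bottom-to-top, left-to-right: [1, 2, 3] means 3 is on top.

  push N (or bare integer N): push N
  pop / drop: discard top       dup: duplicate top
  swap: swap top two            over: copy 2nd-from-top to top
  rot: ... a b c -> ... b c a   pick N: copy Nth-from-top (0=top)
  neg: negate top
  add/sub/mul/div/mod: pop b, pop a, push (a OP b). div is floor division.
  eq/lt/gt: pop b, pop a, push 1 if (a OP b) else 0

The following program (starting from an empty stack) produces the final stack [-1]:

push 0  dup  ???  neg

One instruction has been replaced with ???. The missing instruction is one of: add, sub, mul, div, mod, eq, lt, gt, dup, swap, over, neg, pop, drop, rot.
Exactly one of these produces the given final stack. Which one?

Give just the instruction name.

Answer: eq

Derivation:
Stack before ???: [0, 0]
Stack after ???:  [1]
The instruction that transforms [0, 0] -> [1] is: eq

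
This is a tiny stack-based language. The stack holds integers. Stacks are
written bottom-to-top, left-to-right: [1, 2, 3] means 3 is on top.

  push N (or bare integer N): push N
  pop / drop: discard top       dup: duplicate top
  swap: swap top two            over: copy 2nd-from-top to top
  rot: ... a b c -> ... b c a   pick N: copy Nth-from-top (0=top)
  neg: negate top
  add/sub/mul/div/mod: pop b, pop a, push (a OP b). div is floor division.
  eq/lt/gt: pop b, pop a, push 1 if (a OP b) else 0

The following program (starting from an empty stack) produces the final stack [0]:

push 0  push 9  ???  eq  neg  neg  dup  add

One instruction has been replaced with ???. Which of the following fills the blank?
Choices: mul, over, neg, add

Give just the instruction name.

Stack before ???: [0, 9]
Stack after ???:  [0, -9]
Checking each choice:
  mul: stack underflow (need 2, have 1)
  over: produces [0, 0]
  neg: MATCH
  add: stack underflow (need 2, have 1)


Answer: neg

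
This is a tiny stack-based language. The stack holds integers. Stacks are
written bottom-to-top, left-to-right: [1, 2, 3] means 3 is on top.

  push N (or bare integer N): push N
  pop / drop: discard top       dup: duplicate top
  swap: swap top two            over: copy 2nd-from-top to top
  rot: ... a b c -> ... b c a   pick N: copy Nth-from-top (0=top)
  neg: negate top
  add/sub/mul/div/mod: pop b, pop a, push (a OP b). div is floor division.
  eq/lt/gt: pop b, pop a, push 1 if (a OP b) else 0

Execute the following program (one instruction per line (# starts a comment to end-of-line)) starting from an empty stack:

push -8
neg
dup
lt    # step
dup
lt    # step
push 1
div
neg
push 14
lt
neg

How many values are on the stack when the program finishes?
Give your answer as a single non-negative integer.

Answer: 1

Derivation:
After 'push -8': stack = [-8] (depth 1)
After 'neg': stack = [8] (depth 1)
After 'dup': stack = [8, 8] (depth 2)
After 'lt': stack = [0] (depth 1)
After 'dup': stack = [0, 0] (depth 2)
After 'lt': stack = [0] (depth 1)
After 'push 1': stack = [0, 1] (depth 2)
After 'div': stack = [0] (depth 1)
After 'neg': stack = [0] (depth 1)
After 'push 14': stack = [0, 14] (depth 2)
After 'lt': stack = [1] (depth 1)
After 'neg': stack = [-1] (depth 1)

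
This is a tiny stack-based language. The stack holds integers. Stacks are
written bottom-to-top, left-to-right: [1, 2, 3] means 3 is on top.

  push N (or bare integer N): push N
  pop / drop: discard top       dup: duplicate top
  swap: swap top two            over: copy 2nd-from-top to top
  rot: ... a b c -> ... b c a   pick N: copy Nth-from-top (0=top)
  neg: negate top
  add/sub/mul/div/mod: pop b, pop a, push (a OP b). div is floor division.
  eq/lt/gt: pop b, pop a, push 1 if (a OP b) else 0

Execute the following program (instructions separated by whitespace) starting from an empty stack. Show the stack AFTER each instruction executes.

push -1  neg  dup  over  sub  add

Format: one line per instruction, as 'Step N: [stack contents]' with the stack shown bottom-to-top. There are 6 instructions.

Step 1: [-1]
Step 2: [1]
Step 3: [1, 1]
Step 4: [1, 1, 1]
Step 5: [1, 0]
Step 6: [1]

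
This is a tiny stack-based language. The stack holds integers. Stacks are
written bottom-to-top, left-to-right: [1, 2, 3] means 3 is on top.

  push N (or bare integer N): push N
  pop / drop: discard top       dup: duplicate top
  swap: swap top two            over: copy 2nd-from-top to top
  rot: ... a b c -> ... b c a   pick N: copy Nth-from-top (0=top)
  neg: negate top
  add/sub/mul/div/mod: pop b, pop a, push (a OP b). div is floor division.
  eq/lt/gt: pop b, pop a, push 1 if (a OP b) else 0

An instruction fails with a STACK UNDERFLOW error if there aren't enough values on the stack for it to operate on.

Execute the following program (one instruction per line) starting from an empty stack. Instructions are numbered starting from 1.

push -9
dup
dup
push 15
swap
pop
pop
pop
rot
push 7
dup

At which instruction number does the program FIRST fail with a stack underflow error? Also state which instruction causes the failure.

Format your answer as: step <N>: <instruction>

Step 1 ('push -9'): stack = [-9], depth = 1
Step 2 ('dup'): stack = [-9, -9], depth = 2
Step 3 ('dup'): stack = [-9, -9, -9], depth = 3
Step 4 ('push 15'): stack = [-9, -9, -9, 15], depth = 4
Step 5 ('swap'): stack = [-9, -9, 15, -9], depth = 4
Step 6 ('pop'): stack = [-9, -9, 15], depth = 3
Step 7 ('pop'): stack = [-9, -9], depth = 2
Step 8 ('pop'): stack = [-9], depth = 1
Step 9 ('rot'): needs 3 value(s) but depth is 1 — STACK UNDERFLOW

Answer: step 9: rot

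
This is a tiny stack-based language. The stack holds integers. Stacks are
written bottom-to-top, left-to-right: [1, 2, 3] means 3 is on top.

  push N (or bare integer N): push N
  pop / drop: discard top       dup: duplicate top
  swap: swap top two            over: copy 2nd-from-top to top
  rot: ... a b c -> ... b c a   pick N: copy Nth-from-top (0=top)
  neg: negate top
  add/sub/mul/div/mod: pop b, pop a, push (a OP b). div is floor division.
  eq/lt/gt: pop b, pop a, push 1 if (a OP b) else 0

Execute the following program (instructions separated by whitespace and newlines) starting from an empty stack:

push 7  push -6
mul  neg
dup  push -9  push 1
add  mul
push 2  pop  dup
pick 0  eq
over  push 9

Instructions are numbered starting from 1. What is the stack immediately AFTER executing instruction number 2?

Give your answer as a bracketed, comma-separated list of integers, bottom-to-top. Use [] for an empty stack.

Step 1 ('push 7'): [7]
Step 2 ('push -6'): [7, -6]

Answer: [7, -6]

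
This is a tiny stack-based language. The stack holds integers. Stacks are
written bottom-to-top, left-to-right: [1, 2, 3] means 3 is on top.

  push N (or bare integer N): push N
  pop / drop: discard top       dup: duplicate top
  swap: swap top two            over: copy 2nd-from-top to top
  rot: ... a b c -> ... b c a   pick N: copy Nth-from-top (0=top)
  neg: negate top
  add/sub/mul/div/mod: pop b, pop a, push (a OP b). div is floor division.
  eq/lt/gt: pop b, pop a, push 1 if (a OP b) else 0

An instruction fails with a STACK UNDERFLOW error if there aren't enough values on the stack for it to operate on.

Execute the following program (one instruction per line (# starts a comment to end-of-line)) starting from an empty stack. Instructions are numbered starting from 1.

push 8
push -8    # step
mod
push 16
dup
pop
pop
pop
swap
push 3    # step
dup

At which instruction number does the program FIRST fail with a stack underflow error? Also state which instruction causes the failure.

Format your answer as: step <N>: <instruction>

Step 1 ('push 8'): stack = [8], depth = 1
Step 2 ('push -8'): stack = [8, -8], depth = 2
Step 3 ('mod'): stack = [0], depth = 1
Step 4 ('push 16'): stack = [0, 16], depth = 2
Step 5 ('dup'): stack = [0, 16, 16], depth = 3
Step 6 ('pop'): stack = [0, 16], depth = 2
Step 7 ('pop'): stack = [0], depth = 1
Step 8 ('pop'): stack = [], depth = 0
Step 9 ('swap'): needs 2 value(s) but depth is 0 — STACK UNDERFLOW

Answer: step 9: swap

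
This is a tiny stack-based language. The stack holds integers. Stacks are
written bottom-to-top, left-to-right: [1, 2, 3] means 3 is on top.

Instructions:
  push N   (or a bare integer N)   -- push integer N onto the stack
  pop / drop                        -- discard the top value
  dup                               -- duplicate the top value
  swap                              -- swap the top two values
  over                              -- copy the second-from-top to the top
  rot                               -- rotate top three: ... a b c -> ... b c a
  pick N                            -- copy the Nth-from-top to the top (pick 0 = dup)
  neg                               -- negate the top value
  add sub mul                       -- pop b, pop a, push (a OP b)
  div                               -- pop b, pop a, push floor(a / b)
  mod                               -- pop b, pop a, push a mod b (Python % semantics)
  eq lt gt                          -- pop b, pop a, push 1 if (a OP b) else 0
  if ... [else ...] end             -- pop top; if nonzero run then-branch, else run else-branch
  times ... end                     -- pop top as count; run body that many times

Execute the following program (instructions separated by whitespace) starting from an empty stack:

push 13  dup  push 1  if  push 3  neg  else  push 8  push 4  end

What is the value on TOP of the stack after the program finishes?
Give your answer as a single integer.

After 'push 13': [13]
After 'dup': [13, 13]
After 'push 1': [13, 13, 1]
After 'if': [13, 13]
After 'push 3': [13, 13, 3]
After 'neg': [13, 13, -3]

Answer: -3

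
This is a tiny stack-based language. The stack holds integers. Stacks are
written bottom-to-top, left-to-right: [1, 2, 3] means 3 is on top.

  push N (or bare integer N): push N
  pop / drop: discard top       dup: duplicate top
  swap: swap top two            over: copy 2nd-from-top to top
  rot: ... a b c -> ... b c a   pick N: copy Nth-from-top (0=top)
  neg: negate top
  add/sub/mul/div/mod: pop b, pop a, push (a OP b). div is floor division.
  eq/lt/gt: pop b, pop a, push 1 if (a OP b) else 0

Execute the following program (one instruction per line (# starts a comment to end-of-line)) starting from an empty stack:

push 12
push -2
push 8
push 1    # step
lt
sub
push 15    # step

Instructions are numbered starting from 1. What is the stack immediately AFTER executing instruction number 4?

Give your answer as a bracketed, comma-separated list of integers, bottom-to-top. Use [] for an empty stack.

Step 1 ('push 12'): [12]
Step 2 ('push -2'): [12, -2]
Step 3 ('push 8'): [12, -2, 8]
Step 4 ('push 1'): [12, -2, 8, 1]

Answer: [12, -2, 8, 1]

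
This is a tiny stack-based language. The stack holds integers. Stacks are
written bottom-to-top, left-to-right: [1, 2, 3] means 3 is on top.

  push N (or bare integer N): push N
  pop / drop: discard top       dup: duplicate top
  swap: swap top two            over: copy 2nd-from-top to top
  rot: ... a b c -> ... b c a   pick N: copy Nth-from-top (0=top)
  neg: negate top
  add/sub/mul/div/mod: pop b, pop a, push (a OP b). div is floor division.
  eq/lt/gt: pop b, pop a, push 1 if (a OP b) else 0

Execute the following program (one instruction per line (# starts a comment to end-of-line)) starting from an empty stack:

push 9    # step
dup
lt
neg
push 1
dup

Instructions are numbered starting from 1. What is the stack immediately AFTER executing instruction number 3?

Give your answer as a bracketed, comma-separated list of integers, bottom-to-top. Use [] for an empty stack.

Answer: [0]

Derivation:
Step 1 ('push 9'): [9]
Step 2 ('dup'): [9, 9]
Step 3 ('lt'): [0]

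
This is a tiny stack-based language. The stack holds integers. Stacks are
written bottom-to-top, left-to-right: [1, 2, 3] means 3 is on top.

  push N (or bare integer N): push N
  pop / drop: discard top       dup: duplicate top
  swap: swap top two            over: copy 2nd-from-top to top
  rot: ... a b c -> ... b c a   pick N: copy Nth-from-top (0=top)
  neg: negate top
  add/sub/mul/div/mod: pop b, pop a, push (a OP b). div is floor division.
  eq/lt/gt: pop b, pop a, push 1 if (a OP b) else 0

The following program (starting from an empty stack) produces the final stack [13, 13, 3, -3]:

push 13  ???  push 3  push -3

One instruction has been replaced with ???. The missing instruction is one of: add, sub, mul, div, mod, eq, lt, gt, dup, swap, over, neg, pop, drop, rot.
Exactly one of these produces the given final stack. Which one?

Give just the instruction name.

Stack before ???: [13]
Stack after ???:  [13, 13]
The instruction that transforms [13] -> [13, 13] is: dup

Answer: dup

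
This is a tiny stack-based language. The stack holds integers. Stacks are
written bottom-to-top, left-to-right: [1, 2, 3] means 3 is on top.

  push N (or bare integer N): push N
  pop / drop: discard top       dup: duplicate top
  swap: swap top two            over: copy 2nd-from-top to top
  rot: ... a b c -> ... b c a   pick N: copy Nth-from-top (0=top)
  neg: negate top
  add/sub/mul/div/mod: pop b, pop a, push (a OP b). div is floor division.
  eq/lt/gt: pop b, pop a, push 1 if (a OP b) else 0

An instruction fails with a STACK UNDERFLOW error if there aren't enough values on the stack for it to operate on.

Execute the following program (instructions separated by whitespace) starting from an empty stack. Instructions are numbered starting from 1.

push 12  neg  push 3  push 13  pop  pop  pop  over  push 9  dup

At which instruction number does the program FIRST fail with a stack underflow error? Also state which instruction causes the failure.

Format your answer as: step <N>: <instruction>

Answer: step 8: over

Derivation:
Step 1 ('push 12'): stack = [12], depth = 1
Step 2 ('neg'): stack = [-12], depth = 1
Step 3 ('push 3'): stack = [-12, 3], depth = 2
Step 4 ('push 13'): stack = [-12, 3, 13], depth = 3
Step 5 ('pop'): stack = [-12, 3], depth = 2
Step 6 ('pop'): stack = [-12], depth = 1
Step 7 ('pop'): stack = [], depth = 0
Step 8 ('over'): needs 2 value(s) but depth is 0 — STACK UNDERFLOW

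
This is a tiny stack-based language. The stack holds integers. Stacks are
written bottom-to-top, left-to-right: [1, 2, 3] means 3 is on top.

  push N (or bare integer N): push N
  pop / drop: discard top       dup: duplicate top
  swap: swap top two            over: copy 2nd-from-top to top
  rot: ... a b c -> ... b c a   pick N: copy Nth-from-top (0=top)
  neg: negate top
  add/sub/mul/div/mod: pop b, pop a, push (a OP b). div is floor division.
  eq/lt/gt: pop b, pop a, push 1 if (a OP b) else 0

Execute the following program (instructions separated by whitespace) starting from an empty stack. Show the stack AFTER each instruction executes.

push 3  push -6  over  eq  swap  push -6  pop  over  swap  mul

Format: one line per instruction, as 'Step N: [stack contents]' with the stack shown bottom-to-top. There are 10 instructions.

Step 1: [3]
Step 2: [3, -6]
Step 3: [3, -6, 3]
Step 4: [3, 0]
Step 5: [0, 3]
Step 6: [0, 3, -6]
Step 7: [0, 3]
Step 8: [0, 3, 0]
Step 9: [0, 0, 3]
Step 10: [0, 0]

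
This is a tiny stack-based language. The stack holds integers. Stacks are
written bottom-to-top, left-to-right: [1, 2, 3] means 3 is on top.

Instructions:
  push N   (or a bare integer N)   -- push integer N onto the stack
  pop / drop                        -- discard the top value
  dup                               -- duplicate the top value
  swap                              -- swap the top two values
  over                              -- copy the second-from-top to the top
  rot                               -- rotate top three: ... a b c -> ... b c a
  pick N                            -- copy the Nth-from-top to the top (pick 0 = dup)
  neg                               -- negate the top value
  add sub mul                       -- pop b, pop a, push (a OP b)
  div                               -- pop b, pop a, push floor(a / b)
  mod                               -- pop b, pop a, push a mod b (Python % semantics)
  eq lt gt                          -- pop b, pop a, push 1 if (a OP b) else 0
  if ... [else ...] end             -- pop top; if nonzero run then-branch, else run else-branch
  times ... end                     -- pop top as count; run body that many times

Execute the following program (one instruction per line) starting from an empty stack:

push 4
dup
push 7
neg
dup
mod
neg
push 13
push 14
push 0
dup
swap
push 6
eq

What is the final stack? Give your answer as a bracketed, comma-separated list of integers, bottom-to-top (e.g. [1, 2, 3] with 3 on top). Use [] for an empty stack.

After 'push 4': [4]
After 'dup': [4, 4]
After 'push 7': [4, 4, 7]
After 'neg': [4, 4, -7]
After 'dup': [4, 4, -7, -7]
After 'mod': [4, 4, 0]
After 'neg': [4, 4, 0]
After 'push 13': [4, 4, 0, 13]
After 'push 14': [4, 4, 0, 13, 14]
After 'push 0': [4, 4, 0, 13, 14, 0]
After 'dup': [4, 4, 0, 13, 14, 0, 0]
After 'swap': [4, 4, 0, 13, 14, 0, 0]
After 'push 6': [4, 4, 0, 13, 14, 0, 0, 6]
After 'eq': [4, 4, 0, 13, 14, 0, 0]

Answer: [4, 4, 0, 13, 14, 0, 0]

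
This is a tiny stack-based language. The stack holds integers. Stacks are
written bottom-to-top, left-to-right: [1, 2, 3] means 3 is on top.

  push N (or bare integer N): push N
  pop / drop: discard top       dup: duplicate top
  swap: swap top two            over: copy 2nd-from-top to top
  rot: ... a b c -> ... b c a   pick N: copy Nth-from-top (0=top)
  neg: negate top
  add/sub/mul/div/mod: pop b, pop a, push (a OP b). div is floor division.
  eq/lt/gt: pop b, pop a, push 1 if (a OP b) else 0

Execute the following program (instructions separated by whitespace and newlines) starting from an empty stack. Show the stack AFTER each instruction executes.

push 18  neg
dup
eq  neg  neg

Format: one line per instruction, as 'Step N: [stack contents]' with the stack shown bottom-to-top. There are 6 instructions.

Step 1: [18]
Step 2: [-18]
Step 3: [-18, -18]
Step 4: [1]
Step 5: [-1]
Step 6: [1]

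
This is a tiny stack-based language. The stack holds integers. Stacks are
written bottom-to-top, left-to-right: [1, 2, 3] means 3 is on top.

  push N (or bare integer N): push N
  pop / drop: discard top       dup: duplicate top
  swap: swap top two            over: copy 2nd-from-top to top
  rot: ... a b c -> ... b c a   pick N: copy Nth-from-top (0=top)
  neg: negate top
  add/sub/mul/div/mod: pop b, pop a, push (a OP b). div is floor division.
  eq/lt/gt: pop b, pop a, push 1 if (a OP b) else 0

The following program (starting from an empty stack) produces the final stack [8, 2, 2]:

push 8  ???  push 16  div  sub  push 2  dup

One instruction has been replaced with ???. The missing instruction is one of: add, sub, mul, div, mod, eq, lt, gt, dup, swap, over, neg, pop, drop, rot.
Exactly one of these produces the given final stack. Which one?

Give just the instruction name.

Stack before ???: [8]
Stack after ???:  [8, 8]
The instruction that transforms [8] -> [8, 8] is: dup

Answer: dup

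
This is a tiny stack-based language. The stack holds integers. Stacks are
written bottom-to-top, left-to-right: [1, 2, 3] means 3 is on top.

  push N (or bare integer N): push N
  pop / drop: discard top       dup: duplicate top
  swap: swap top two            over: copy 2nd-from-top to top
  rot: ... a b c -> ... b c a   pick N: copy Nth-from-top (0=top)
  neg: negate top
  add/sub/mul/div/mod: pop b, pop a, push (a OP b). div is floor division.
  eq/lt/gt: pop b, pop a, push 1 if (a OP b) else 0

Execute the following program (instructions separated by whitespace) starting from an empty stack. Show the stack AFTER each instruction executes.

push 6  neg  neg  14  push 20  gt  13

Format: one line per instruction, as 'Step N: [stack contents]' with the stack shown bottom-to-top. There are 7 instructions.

Step 1: [6]
Step 2: [-6]
Step 3: [6]
Step 4: [6, 14]
Step 5: [6, 14, 20]
Step 6: [6, 0]
Step 7: [6, 0, 13]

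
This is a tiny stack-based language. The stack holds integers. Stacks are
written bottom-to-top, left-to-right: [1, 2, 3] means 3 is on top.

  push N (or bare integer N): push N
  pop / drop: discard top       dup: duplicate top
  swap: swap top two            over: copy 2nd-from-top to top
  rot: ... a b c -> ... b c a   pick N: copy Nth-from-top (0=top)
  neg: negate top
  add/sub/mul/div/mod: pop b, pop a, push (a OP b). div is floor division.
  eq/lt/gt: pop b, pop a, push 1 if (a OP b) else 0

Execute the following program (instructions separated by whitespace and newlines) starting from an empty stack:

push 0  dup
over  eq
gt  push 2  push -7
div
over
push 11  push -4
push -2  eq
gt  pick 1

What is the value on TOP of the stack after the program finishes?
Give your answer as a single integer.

After 'push 0': [0]
After 'dup': [0, 0]
After 'over': [0, 0, 0]
After 'eq': [0, 1]
After 'gt': [0]
After 'push 2': [0, 2]
After 'push -7': [0, 2, -7]
After 'div': [0, -1]
After 'over': [0, -1, 0]
After 'push 11': [0, -1, 0, 11]
After 'push -4': [0, -1, 0, 11, -4]
After 'push -2': [0, -1, 0, 11, -4, -2]
After 'eq': [0, -1, 0, 11, 0]
After 'gt': [0, -1, 0, 1]
After 'pick 1': [0, -1, 0, 1, 0]

Answer: 0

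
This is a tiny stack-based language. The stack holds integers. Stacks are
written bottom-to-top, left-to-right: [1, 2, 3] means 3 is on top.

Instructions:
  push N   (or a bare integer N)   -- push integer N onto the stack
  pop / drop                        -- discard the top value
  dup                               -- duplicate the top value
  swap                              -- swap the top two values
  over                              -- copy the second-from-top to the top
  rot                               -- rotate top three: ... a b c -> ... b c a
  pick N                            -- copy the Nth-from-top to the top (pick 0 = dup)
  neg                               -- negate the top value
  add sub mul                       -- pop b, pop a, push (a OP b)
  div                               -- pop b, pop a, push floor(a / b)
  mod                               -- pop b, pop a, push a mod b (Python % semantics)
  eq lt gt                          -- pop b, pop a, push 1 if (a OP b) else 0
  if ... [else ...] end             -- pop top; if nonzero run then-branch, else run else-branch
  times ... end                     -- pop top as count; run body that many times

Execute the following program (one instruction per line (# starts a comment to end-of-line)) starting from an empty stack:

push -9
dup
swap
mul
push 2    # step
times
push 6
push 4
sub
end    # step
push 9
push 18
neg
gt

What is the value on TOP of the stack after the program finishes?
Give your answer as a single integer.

After 'push -9': [-9]
After 'dup': [-9, -9]
After 'swap': [-9, -9]
After 'mul': [81]
After 'push 2': [81, 2]
After 'times': [81]
After 'push 6': [81, 6]
After 'push 4': [81, 6, 4]
After 'sub': [81, 2]
After 'push 6': [81, 2, 6]
After 'push 4': [81, 2, 6, 4]
After 'sub': [81, 2, 2]
After 'push 9': [81, 2, 2, 9]
After 'push 18': [81, 2, 2, 9, 18]
After 'neg': [81, 2, 2, 9, -18]
After 'gt': [81, 2, 2, 1]

Answer: 1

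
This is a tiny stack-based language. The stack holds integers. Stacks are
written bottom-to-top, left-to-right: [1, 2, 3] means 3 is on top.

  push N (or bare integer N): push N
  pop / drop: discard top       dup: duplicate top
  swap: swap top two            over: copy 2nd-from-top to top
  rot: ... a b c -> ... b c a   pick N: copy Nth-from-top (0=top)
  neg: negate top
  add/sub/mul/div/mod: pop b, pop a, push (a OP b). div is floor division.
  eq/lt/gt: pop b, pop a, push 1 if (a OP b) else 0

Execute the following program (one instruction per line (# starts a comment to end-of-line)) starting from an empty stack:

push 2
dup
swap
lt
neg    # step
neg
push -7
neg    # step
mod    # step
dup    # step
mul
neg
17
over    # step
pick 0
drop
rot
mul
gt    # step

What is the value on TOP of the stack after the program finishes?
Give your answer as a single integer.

After 'push 2': [2]
After 'dup': [2, 2]
After 'swap': [2, 2]
After 'lt': [0]
After 'neg': [0]
After 'neg': [0]
After 'push -7': [0, -7]
After 'neg': [0, 7]
After 'mod': [0]
After 'dup': [0, 0]
After 'mul': [0]
After 'neg': [0]
After 'push 17': [0, 17]
After 'over': [0, 17, 0]
After 'pick 0': [0, 17, 0, 0]
After 'drop': [0, 17, 0]
After 'rot': [17, 0, 0]
After 'mul': [17, 0]
After 'gt': [1]

Answer: 1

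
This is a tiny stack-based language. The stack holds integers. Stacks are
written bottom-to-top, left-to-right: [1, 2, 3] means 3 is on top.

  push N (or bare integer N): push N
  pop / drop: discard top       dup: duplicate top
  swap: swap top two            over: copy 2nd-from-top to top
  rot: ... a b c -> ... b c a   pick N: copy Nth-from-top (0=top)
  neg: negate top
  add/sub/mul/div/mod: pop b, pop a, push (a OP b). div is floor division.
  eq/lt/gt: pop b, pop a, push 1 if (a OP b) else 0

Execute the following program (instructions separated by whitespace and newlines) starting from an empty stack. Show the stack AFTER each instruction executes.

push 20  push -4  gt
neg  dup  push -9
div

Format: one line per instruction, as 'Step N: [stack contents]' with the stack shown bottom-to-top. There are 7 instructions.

Step 1: [20]
Step 2: [20, -4]
Step 3: [1]
Step 4: [-1]
Step 5: [-1, -1]
Step 6: [-1, -1, -9]
Step 7: [-1, 0]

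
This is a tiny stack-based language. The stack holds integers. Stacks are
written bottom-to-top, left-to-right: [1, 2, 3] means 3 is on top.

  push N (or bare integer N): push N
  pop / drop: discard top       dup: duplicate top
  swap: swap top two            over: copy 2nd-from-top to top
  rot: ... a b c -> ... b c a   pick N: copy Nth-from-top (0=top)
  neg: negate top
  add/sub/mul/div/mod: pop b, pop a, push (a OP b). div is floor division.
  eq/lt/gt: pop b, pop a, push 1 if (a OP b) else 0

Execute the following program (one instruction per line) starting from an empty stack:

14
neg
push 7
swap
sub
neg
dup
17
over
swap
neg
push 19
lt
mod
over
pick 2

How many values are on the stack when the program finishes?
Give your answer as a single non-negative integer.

Answer: 5

Derivation:
After 'push 14': stack = [14] (depth 1)
After 'neg': stack = [-14] (depth 1)
After 'push 7': stack = [-14, 7] (depth 2)
After 'swap': stack = [7, -14] (depth 2)
After 'sub': stack = [21] (depth 1)
After 'neg': stack = [-21] (depth 1)
After 'dup': stack = [-21, -21] (depth 2)
After 'push 17': stack = [-21, -21, 17] (depth 3)
After 'over': stack = [-21, -21, 17, -21] (depth 4)
After 'swap': stack = [-21, -21, -21, 17] (depth 4)
After 'neg': stack = [-21, -21, -21, -17] (depth 4)
After 'push 19': stack = [-21, -21, -21, -17, 19] (depth 5)
After 'lt': stack = [-21, -21, -21, 1] (depth 4)
After 'mod': stack = [-21, -21, 0] (depth 3)
After 'over': stack = [-21, -21, 0, -21] (depth 4)
After 'pick 2': stack = [-21, -21, 0, -21, -21] (depth 5)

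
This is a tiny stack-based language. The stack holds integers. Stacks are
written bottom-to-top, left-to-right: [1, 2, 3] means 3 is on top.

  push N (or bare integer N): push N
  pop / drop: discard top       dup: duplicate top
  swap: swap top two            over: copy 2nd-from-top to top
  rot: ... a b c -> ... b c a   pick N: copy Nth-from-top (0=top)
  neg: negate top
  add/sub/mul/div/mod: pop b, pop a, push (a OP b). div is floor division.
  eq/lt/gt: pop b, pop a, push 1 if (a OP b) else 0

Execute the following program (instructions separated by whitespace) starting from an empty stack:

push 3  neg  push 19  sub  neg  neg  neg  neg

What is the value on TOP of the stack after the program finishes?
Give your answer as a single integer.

After 'push 3': [3]
After 'neg': [-3]
After 'push 19': [-3, 19]
After 'sub': [-22]
After 'neg': [22]
After 'neg': [-22]
After 'neg': [22]
After 'neg': [-22]

Answer: -22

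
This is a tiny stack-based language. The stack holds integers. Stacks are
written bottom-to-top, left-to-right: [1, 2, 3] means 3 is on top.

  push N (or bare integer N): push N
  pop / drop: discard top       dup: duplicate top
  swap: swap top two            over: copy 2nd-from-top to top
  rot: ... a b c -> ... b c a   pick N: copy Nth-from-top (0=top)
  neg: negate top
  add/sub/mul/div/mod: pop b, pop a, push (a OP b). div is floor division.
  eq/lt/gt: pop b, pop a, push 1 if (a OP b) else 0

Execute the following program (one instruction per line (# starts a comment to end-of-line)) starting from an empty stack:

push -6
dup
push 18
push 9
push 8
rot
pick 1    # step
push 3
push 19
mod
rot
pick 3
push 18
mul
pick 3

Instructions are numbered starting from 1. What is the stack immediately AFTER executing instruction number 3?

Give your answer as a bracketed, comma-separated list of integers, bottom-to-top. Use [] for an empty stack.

Answer: [-6, -6, 18]

Derivation:
Step 1 ('push -6'): [-6]
Step 2 ('dup'): [-6, -6]
Step 3 ('push 18'): [-6, -6, 18]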